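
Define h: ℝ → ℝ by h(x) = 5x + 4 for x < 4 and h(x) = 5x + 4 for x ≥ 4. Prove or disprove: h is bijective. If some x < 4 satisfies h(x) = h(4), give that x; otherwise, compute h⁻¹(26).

22/5

Both pieces are strictly increasing (slopes 5 and 5), so each is injective on its own interval.
The left piece maps (−∞, 4) onto (−∞, 24); the right piece maps [4, ∞) onto [24, ∞).
Since 24 = 24, the images partition ℝ: h is injective and surjective, hence bijective.
Because the two images are disjoint, no x < 4 has h(x) = h(4), so we compute h⁻¹(26): 26 lies in [24, ∞), so solve 5x + 4 = 26: x = (26 − 4)/5 = 22/5.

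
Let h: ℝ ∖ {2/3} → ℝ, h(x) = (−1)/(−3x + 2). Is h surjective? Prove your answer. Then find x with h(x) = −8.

5/8

If h(x) = 0, cross-multiplying gives −3(−1) = 0(−3x + 2), which simplifies to 3 = 0 — false.  So 0 has no preimage and h is not surjective.
Solving h(x) = −8: cross-multiplying gives −1 = −8(−3x + 2), which rearranges to −24x = −15, so x = 5/8.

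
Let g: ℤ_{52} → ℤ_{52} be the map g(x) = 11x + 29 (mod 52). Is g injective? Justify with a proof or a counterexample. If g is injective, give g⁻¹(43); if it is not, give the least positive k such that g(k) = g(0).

6

Recall that g is injective if g(s) = g(t) implies s = t.
If g(s) = g(t), then 11s ≡ 11t (mod 52). Because gcd(11, 52) = 1, we may cancel 11 to get s ≡ t (mod 52).
Hence g is injective.
We now compute 11⁻¹ mod 52 explicitly. Euclid's algorithm: 52 = 4·11 + 8, 11 = 1·8 + 3, 8 = 2·3 + 2, 3 = 1·2 + 1; back-substituting gives 1 = 19·11 − 4·52, so 11⁻¹ ≡ 19 (mod 52).
Since g is injective, we find g⁻¹(43): we need 11x ≡ 43 − 29 ≡ 14 (mod 52). Using 11⁻¹ = 19: x ≡ 19·14 = 266 = 5·52 + 6, so x = 6.
Check: g(6) = 11·6 + 29 = 95 = 1·52 + 43 ≡ 43 (mod 52).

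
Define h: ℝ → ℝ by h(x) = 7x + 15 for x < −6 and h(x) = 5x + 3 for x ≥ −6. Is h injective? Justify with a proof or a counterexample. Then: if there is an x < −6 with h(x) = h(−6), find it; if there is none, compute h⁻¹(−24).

-27/5

Both pieces are strictly increasing (slopes 7 and 5), so each is injective on its own interval.
The left piece maps (−∞, −6) onto (−∞, −27); the right piece maps [−6, ∞) onto [−27, ∞).
These images are disjoint, so no value is attained by both pieces. Thus h is injective.
Because the two images are disjoint, no x < −6 has h(x) = h(−6), so we compute h⁻¹(−24): −24 lies in [−27, ∞), so solve 5x + 3 = −24: x = (−24 − 3)/5 = −27/5.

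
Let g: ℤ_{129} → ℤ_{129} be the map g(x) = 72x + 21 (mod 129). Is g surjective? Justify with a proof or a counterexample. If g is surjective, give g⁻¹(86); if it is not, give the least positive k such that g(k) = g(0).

43

Since gcd(72, 129) = 3, we have 72x ≡ 0 (mod 3) for all x, so g(x) ≡ 0 (mod 3).
But 1 ≢ 0 (mod 3), so 1 ∈ ℤ_{129} has no preimage. So g is not surjective.
Since g is not surjective, we find the least positive k with g(k) = g(0): this means 72k ≡ 0 (mod 129), i.e. 129 ∣ 72k. Since gcd(72, 129) = 3, dividing through by 3 this holds exactly when 43 ∣ 24k, and as gcd(24, 43) = 1, exactly when 43 ∣ k.
The smallest positive such k is 43.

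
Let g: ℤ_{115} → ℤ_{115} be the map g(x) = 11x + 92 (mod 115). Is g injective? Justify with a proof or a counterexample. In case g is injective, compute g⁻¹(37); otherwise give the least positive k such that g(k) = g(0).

Suppose g(x_1) = g(x_2) in ℤ_{115}. Then 11x_1 + 92 ≡ 11x_2 + 92 (mod 115), hence 11(x_1 − x_2) ≡ 0 (mod 115).
Since gcd(11, 115) = 1, 11 is invertible modulo 115, thus x_1 − x_2 ≡ 0 (mod 115), i.e. x_1 = x_2.
Hence g is injective.
We now compute 11⁻¹ mod 115 explicitly. Euclid's algorithm: 115 = 10·11 + 5, 11 = 2·5 + 1; back-substituting gives 1 = 21·11 − 2·115, so 11⁻¹ ≡ 21 (mod 115).
Since g is injective, we find g⁻¹(37): we need 11x ≡ 37 − 92 ≡ 60 (mod 115). Using 11⁻¹ = 21: x ≡ 21·60 = 1260 = 10·115 + 110, so x = 110.
Check: g(110) = 11·110 + 92 = 1302 = 11·115 + 37 ≡ 37 (mod 115).

110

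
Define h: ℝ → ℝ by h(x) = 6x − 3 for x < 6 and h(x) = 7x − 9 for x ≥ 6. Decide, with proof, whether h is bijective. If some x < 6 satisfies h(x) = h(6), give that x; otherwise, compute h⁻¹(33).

6

Both pieces are strictly increasing (slopes 6 and 7), so each is injective on its own interval.
The left piece maps (−∞, 6) onto (−∞, 33); the right piece maps [6, ∞) onto [33, ∞).
Since 33 = 33, the images partition ℝ: h is injective and surjective, hence bijective.
Because the two images are disjoint, no x < 6 has h(x) = h(6), so we compute h⁻¹(33): 33 lies in [33, ∞), so solve 7x − 9 = 33: x = (33 + 9)/7 = 6.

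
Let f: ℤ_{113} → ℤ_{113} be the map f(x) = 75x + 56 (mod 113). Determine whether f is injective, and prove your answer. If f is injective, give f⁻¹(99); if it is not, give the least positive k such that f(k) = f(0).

If f(u) = f(v), then 75u ≡ 75v (mod 113). Because gcd(75, 113) = 1, we may cancel 75 to get u ≡ v (mod 113).
Therefore f is injective.
We now compute 75⁻¹ mod 113 explicitly. Euclid's algorithm: 113 = 1·75 + 38, 75 = 1·38 + 37, 38 = 1·37 + 1; back-substituting gives 1 = 110·75 − 73·113, so 75⁻¹ ≡ 110 (mod 113).
Since f is injective, we find f⁻¹(99): we need 75x ≡ 99 − 56 ≡ 43 (mod 113). Using 75⁻¹ = 110: x ≡ 110·43 = 4730 = 41·113 + 97, so x = 97.
Check: f(97) = 75·97 + 56 = 7331 = 64·113 + 99 ≡ 99 (mod 113).

97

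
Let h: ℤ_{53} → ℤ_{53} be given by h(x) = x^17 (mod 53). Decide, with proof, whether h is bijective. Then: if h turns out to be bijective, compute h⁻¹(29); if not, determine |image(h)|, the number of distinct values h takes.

6

Since 53 is prime, the nonzero elements of ℤ_{53} form a cyclic group of order 52.
As gcd(17, 52) = 1, raising to the 17th power is a bijection on this group: if x_1^17 ≡ x_2^17 then (x_1x_2^{−1})^17 = 1, and the only element of order dividing gcd(17, 52) = 1 is 1, so x_1 = x_2.
With h(0) = 0 this makes h injective on all of ℤ_{53}, hence bijective (finite equal-size domain and codomain). In particular h is bijective.
Since h is bijective, we find the preimage of 29. The inverse of x ↦ x^17 on (ℤ_{53})^× is x ↦ x^49, because 17·49 = 833 = 16·52 + 1 ≡ 1 (mod 52) and x^{52} = 1 for x ≠ 0 (Fermat). So h⁻¹(29) = 29^49 mod 53.
Repeated squaring mod 53: 29^1 ≡ 29, 29^2 ≡ 29² = 841 ≡ 46, 29^4 ≡ 46² = 2116 ≡ 49, 29^8 ≡ 49² = 2401 ≡ 16, 29^16 ≡ 16² = 256 ≡ 44, 29^32 ≡ 44² = 1936 ≡ 28. Since 49 = 32 + 16 + 1, 29^49 ≡ 28·44·29: 28·44 = 1232 ≡ 13, then 13·29 = 377 ≡ 6. So 29^49 ≡ 6 (mod 53).
Hence h⁻¹(29) = 6.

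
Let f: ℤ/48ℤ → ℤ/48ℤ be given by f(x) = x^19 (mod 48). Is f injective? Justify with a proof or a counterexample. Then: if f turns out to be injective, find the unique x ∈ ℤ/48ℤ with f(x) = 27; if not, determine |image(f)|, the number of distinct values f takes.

27

f(0) = 0^19 = 0.
f(6): Repeated squaring mod 48: 6^1 ≡ 6, 6^2 ≡ 6² = 36, 6^4 ≡ 36² = 1296 ≡ 0, 6^8 ≡ 0² = 0, 6^16 ≡ 0² = 0. Since 19 = 16 + 2 + 1, 6^19 ≡ 0·36·6: 0·36 = 0, then 0·6 = 0. So 6^19 ≡ 0 (mod 48).
So f(0) = f(6) = 0 while 0 ≠ 6, thus f is not injective.
Since f is not injective, we determine |image(f)|. Computing x^19 mod 48 for each x (by repeated squaring, reducing mod 48 at every step), the values f(0), f(1), …, f(47) are: 0, 1, 32, 27, 16, 29, 0, 7, 32, 9, 16, 35, 0, 37, 32, 15, 16, 17, 0, 43, 32, 45, 16, 23, 0, 25, 32, 3, 16, 5, 0, 31, 32, 33, 16, 11, 0, 13, 32, 39, 16, 41, 0, 19, 32, 21, 16, 47.
The distinct values are {0, 1, 3, 5, 7, 9, 11, 13, 15, 16, 17, 19, 21, 23, 25, 27, 29, 31, 32, 33, 35, 37, 39, 41, 43, 45, 47}; there are 27 of them.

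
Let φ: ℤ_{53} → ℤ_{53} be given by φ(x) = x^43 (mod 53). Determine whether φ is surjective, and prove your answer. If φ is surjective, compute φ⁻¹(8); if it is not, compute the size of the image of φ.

Since 53 is prime, the nonzero elements of ℤ_{53} form a cyclic group of order 52.
As gcd(43, 52) = 1, raising to the 43rd power is a bijection on this group: if u^43 ≡ v^43 then (uv^{−1})^43 = 1, and the only element of order dividing gcd(43, 52) = 1 is 1, so u = v.
With φ(0) = 0 this makes φ injective on all of ℤ_{53}, hence bijective (finite equal-size domain and codomain). In particular φ is surjective.
Since φ is surjective, we find the preimage of 8. The inverse of x ↦ x^43 on (ℤ_{53})^× is x ↦ x^23, because 43·23 = 989 = 19·52 + 1 ≡ 1 (mod 52) and x^{52} = 1 for x ≠ 0 (Fermat). So φ⁻¹(8) = 8^23 mod 53.
Repeated squaring mod 53: 8^1 ≡ 8, 8^2 ≡ 8² = 64 ≡ 11, 8^4 ≡ 11² = 121 ≡ 15, 8^8 ≡ 15² = 225 ≡ 13, 8^16 ≡ 13² = 169 ≡ 10. Since 23 = 16 + 4 + 2 + 1, 8^23 ≡ 10·15·11·8: 10·15 = 150 ≡ 44, then 44·11 = 484 ≡ 7, then 7·8 = 56 ≡ 3. So 8^23 ≡ 3 (mod 53).
Hence φ⁻¹(8) = 3.

3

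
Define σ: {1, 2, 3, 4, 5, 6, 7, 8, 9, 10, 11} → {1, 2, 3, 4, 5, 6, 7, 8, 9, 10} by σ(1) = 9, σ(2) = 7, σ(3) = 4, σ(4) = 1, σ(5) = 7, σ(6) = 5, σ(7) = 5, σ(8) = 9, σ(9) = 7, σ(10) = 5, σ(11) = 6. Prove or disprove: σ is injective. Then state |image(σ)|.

6

σ(2) = 7 = σ(5) with 2 ≠ 5, so σ is not injective.
The image of σ is {1, 4, 5, 6, 7, 9}, which has 6 elements.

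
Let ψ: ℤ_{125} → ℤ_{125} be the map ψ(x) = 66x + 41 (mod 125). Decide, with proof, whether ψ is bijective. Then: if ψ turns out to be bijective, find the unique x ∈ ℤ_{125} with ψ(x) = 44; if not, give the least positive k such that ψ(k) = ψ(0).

If ψ(x_1) = ψ(x_2), then 66x_1 ≡ 66x_2 (mod 125). Because gcd(66, 125) = 1, we may cancel 66 to get x_1 ≡ x_2 (mod 125).
We now compute 66⁻¹ mod 125 explicitly. Euclid's algorithm: 125 = 1·66 + 59, 66 = 1·59 + 7, 59 = 8·7 + 3, 7 = 2·3 + 1; back-substituting gives 1 = 36·66 − 19·125, so 66⁻¹ ≡ 36 (mod 125).
Then y ↦ 36(y − 41) is a two-sided inverse to ψ, so every y ∈ ℤ_{125} has a preimage.
Therefore ψ is bijective.
Since ψ is bijective, we find ψ⁻¹(44): we need 66x ≡ 44 − 41 ≡ 3 (mod 125). Using 66⁻¹ = 36: x ≡ 36·3 = 108, so x = 108.
Check: ψ(108) = 66·108 + 41 = 7169 = 57·125 + 44 ≡ 44 (mod 125).

108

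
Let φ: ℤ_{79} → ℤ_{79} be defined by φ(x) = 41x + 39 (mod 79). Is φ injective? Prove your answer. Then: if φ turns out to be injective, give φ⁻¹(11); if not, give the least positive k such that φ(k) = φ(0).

34

Recall that φ is injective when φ(x_1) = φ(x_2) forces x_1 = x_2.
Suppose φ(x_1) = φ(x_2) in ℤ_{79}. Then 41x_1 + 39 ≡ 41x_2 + 39 (mod 79), thus 41(x_1 − x_2) ≡ 0 (mod 79).
Since gcd(41, 79) = 1, 41 is invertible modulo 79, hence x_1 − x_2 ≡ 0 (mod 79), i.e. x_1 = x_2.
Thus φ is injective.
We now compute 41⁻¹ mod 79 explicitly. Euclid's algorithm: 79 = 1·41 + 38, 41 = 1·38 + 3, 38 = 12·3 + 2, 3 = 1·2 + 1; back-substituting gives 1 = 27·41 − 14·79, so 41⁻¹ ≡ 27 (mod 79).
Since φ is injective, we compute φ⁻¹(11): solve 41x + 39 ≡ 11 (mod 79), i.e. 41x ≡ 51 (mod 79).
Multiplying by 41⁻¹ = 27 gives x ≡ 27·51 = 1377 = 17·79 + 34 ≡ 34 (mod 79).
Check: φ(34) = 41·34 + 39 = 1433 = 18·79 + 11 ≡ 11 (mod 79).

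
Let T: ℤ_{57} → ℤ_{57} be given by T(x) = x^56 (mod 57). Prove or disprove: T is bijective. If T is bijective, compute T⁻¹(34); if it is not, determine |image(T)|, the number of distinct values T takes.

T(8): Repeated squaring mod 57: 8^1 ≡ 8, 8^2 ≡ 8² = 64 ≡ 7, 8^4 ≡ 7² = 49, 8^8 ≡ 49² = 2401 ≡ 7, 8^16 ≡ 7² = 49, 8^32 ≡ 49² = 2401 ≡ 7. Since 56 = 32 + 16 + 8, 8^56 ≡ 7·49·7: 7·49 = 343 ≡ 1, then 1·7 = 7. So 8^56 ≡ 7 (mod 57).
T(11): Repeated squaring mod 57: 11^1 ≡ 11, 11^2 ≡ 11² = 121 ≡ 7, 11^4 ≡ 7² = 49, 11^8 ≡ 49² = 2401 ≡ 7, 11^16 ≡ 7² = 49, 11^32 ≡ 49² = 2401 ≡ 7. Since 56 = 32 + 16 + 8, 11^56 ≡ 7·49·7: 7·49 = 343 ≡ 1, then 1·7 = 7. So 11^56 ≡ 7 (mod 57).
So T(8) = T(11) = 7 while 8 ≠ 11, hence T is not injective, hence not bijective.
Since T is not bijective, we determine |image(T)|. Computing x^56 mod 57 for each x (by repeated squaring, reducing mod 57 at every step), the values T(0), T(1), …, T(56) are: 0, 1, 4, 9, 16, 25, 36, 49, 7, 24, 43, 7, 30, 55, 25, 54, 28, 4, 39, 19, 1, 42, 28, 16, 6, 55, 49, 45, 43, 43, 45, 49, 55, 6, 16, 28, 42, 1, 19, 39, 4, 28, 54, 25, 55, 30, 7, 43, 24, 7, 49, 36, 25, 16, 9, 4, 1.
The distinct values are {0, 1, 4, 6, 7, 9, 16, 19, 24, 25, 28, 30, 36, 39, 42, 43, 45, 49, 54, 55}; there are 20 of them.

20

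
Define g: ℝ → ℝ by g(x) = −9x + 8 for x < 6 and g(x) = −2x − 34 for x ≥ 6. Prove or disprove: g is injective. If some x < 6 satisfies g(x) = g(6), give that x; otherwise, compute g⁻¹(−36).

44/9

Both pieces are strictly decreasing (slopes −9 and −2), so each is injective on its own interval.
The left piece maps (−∞, 6) onto (−46, ∞); the right piece maps [6, ∞) onto (−∞, −46].
These images are disjoint, so no value is attained by both pieces. Hence g is injective.
Because the two images are disjoint, no x < 6 has g(x) = g(6), so we compute g⁻¹(−36): −36 lies in (−46, ∞), so solve −9x + 8 = −36: x = (−36 − 8)/(−9) = 44/9.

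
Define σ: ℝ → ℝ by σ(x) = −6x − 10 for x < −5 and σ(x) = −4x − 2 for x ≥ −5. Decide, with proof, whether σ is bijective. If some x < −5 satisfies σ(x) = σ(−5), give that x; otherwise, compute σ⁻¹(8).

Both pieces are strictly decreasing (slopes −6 and −4), so each is injective on its own interval.
The left piece maps (−∞, −5) onto (20, ∞); the right piece maps [−5, ∞) onto (−∞, 18].
The images leave a gap (20 has no preimage), so σ is not surjective, hence not bijective.
Because the two images are disjoint, no x < −5 has σ(x) = σ(−5), so we compute σ⁻¹(8): 8 lies in (−∞, 18], so solve −4x − 2 = 8: x = (8 + 2)/(−4) = −5/2.

-5/2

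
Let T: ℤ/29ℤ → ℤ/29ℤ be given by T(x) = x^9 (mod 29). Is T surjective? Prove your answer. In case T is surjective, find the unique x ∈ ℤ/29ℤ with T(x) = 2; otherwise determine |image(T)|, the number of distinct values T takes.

11

Since 29 is prime, the nonzero elements of ℤ/29ℤ form a cyclic group of order 28.
As gcd(9, 28) = 1, raising to the 9th power is a bijection on this group: if a^9 ≡ b^9 then (ab^{−1})^9 = 1, and the only element of order dividing gcd(9, 28) = 1 is 1, so a = b.
With T(0) = 0 this makes T injective on all of ℤ/29ℤ, hence bijective (finite equal-size domain and codomain). In particular T is surjective.
Since T is surjective, we find the preimage of 2. The inverse of x ↦ x^9 on (ℤ/29ℤ)^× is x ↦ x^25, because 9·25 = 225 = 8·28 + 1 ≡ 1 (mod 28) and x^{28} = 1 for x ≠ 0 (Fermat). So T⁻¹(2) = 2^25 mod 29.
Repeated squaring mod 29: 2^1 ≡ 2, 2^2 ≡ 2² = 4, 2^4 ≡ 4² = 16, 2^8 ≡ 16² = 256 ≡ 24, 2^16 ≡ 24² = 576 ≡ 25. Since 25 = 16 + 8 + 1, 2^25 ≡ 25·24·2: 25·24 = 600 ≡ 20, then 20·2 = 40 ≡ 11. So 2^25 ≡ 11 (mod 29).
Hence T⁻¹(2) = 11.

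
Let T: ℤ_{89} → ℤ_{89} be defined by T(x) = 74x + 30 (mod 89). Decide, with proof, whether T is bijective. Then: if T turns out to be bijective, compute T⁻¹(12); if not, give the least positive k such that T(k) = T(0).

19

By definition, T is injective when T(a) = T(b) forces a = b.
Suppose T(a) = T(b) in ℤ_{89}. Then 74a + 30 ≡ 74b + 30 (mod 89), so 74(a − b) ≡ 0 (mod 89).
Since gcd(74, 89) = 1, 74 is invertible modulo 89, thus a − b ≡ 0 (mod 89), i.e. a = b.
We now compute 74⁻¹ mod 89 explicitly. Euclid's algorithm: 89 = 1·74 + 15, 74 = 4·15 + 14, 15 = 1·14 + 1; back-substituting gives 1 = 83·74 − 69·89, so 74⁻¹ ≡ 83 (mod 89).
For any y ∈ ℤ_{89}, x = 83(y − 30) mod 89 satisfies T(x) = 74·83(y − 30) + 30 ≡ y (since 74·83 ≡ 1 mod 89). So every y has a preimage.
Therefore T is bijective.
Since T is bijective, we compute T⁻¹(12): solve 74x + 30 ≡ 12 (mod 89), i.e. 74x ≡ 71 (mod 89).
Multiplying by 74⁻¹ = 83 gives x ≡ 83·71 = 5893 = 66·89 + 19 ≡ 19 (mod 89).
Check: T(19) = 74·19 + 30 = 1436 = 16·89 + 12 ≡ 12 (mod 89).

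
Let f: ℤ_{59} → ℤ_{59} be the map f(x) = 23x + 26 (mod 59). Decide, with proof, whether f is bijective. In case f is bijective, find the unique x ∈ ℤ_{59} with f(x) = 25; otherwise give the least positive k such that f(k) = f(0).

Recall that f is injective if f(a) = f(b) implies a = b.
If f(a) = f(b), then 23a ≡ 23b (mod 59). Because gcd(23, 59) = 1, we may cancel 23 to get a ≡ b (mod 59).
We now compute 23⁻¹ mod 59 explicitly. Euclid's algorithm: 59 = 2·23 + 13, 23 = 1·13 + 10, 13 = 1·10 + 3, 10 = 3·3 + 1; back-substituting gives 1 = 18·23 − 7·59, so 23⁻¹ ≡ 18 (mod 59).
Then y ↦ 18(y − 26) is a two-sided inverse to f, so every y ∈ ℤ_{59} has a preimage.
Thus f is bijective.
Since f is bijective, we find f⁻¹(25): we need 23x ≡ 25 − 26 ≡ 58 (mod 59). Using 23⁻¹ = 18: x ≡ 18·58 = 1044 = 17·59 + 41, so x = 41.
Check: f(41) = 23·41 + 26 = 969 = 16·59 + 25 ≡ 25 (mod 59).

41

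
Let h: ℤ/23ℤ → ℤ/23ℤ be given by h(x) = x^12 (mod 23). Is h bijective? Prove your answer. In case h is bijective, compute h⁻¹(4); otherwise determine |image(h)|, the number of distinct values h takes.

h(11): Repeated squaring mod 23: 11^1 ≡ 11, 11^2 ≡ 11² = 121 ≡ 6, 11^4 ≡ 6² = 36 ≡ 13, 11^8 ≡ 13² = 169 ≡ 8. Since 12 = 8 + 4, 11^12 ≡ 8·13: 8·13 = 104 ≡ 12. So 11^12 ≡ 12 (mod 23).
h(12): Repeated squaring mod 23: 12^1 ≡ 12, 12^2 ≡ 12² = 144 ≡ 6, 12^4 ≡ 6² = 36 ≡ 13, 12^8 ≡ 13² = 169 ≡ 8. Since 12 = 8 + 4, 12^12 ≡ 8·13: 8·13 = 104 ≡ 12. So 12^12 ≡ 12 (mod 23).
So h(11) = h(12) = 12 while 11 ≠ 12, so h is not injective, hence not bijective.
Since h is not bijective, we determine |image(h)|. Computing x^12 mod 23 for each x (by repeated squaring, reducing mod 23 at every step), the values h(0), h(1), …, h(22) are: 0, 1, 2, 3, 4, 18, 6, 16, 8, 9, 13, 12, 12, 13, 9, 8, 16, 6, 18, 4, 3, 2, 1.
The distinct values are {0, 1, 2, 3, 4, 6, 8, 9, 12, 13, 16, 18}; there are 12 of them.

12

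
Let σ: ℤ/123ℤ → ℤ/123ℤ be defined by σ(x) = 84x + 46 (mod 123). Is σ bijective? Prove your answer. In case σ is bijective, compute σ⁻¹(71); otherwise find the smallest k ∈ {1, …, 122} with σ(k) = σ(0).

41

We have gcd(84, 123) = 3 > 1. Taking u = 0 and v = 41: σ(0) = 46 and σ(41) = 84·41 + 46 = 3490 ≡ 46 (mod 123).
So σ(0) = σ(41) while 0 ≠ 41, thus σ is not injective, hence not bijective.
Since σ is not bijective, we find the least positive k with σ(k) = σ(0): this means 84k ≡ 0 (mod 123), i.e. 123 ∣ 84k. Since gcd(84, 123) = 3, dividing through by 3 this holds exactly when 41 ∣ 28k, and as gcd(28, 41) = 1, exactly when 41 ∣ k.
The smallest positive such k is 41.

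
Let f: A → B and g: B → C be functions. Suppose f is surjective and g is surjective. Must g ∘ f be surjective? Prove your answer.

Let c ∈ C. Since g is surjective, there is b ∈ B with g(b) = c. Since f is surjective, there is a ∈ A with f(a) = b.
Then (g ∘ f)(a) = g(b) = c. Hence g ∘ f is surjective.

surjective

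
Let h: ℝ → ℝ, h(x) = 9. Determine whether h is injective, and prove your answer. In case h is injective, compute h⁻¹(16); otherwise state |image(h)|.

h(0) = 9 = h(1) with 0 ≠ 1, so h is not injective.
Since h is not injective, we state |image(h)|: the image of h is {9}, which has 1 element.

1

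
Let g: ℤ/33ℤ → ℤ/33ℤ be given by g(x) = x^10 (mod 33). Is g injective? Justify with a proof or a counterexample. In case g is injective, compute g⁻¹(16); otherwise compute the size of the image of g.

g(1) = 1^10 = 1.
g(2): Repeated squaring mod 33: 2^1 ≡ 2, 2^2 ≡ 2² = 4, 2^4 ≡ 4² = 16, 2^8 ≡ 16² = 256 ≡ 25. Since 10 = 8 + 2, 2^10 ≡ 25·4: 25·4 = 100 ≡ 1. So 2^10 ≡ 1 (mod 33).
So g(1) = g(2) = 1 while 1 ≠ 2, hence g is not injective.
Since g is not injective, we determine |image(g)|. Computing x^10 mod 33 for each x (by repeated squaring, reducing mod 33 at every step), the values g(0), g(1), …, g(32) are: 0, 1, 1, 12, 1, 1, 12, 1, 1, 12, 1, 22, 12, 1, 1, 12, 1, 1, 12, 1, 1, 12, 22, 1, 12, 1, 1, 12, 1, 1, 12, 1, 1.
The distinct values are {0, 1, 12, 22}; there are 4 of them.

4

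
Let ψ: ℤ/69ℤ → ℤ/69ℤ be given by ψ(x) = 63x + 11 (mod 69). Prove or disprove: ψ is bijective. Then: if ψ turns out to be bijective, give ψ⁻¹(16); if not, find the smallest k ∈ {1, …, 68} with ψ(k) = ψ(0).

By definition, ψ is injective if ψ(s) = ψ(t) implies s = t.
We have gcd(63, 69) = 3 > 1. Taking s = 0 and t = 23: ψ(0) = 11 and ψ(23) = 63·23 + 11 = 1460 ≡ 11 (mod 69).
So ψ(0) = ψ(23) while 0 ≠ 23, so ψ is not injective, hence not bijective.
Since ψ is not bijective, we find the least positive k with ψ(k) = ψ(0): this means 63k ≡ 0 (mod 69), i.e. 69 ∣ 63k. Since gcd(63, 69) = 3, dividing through by 3 this holds exactly when 23 ∣ 21k, and as gcd(21, 23) = 1, exactly when 23 ∣ k.
The smallest positive such k is 23.

23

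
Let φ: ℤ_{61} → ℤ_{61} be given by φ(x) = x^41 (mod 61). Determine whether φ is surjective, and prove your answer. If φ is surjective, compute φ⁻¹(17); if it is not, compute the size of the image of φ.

6

Since 61 is prime, the nonzero elements of ℤ_{61} form a cyclic group of order 60.
As gcd(41, 60) = 1, raising to the 41st power is a bijection on this group: if u^41 ≡ v^41 then (uv^{−1})^41 = 1, and the only element of order dividing gcd(41, 60) = 1 is 1, so u = v.
With φ(0) = 0 this makes φ injective on all of ℤ_{61}, hence bijective (finite equal-size domain and codomain). In particular φ is surjective.
Since φ is surjective, we find the preimage of 17. The inverse of x ↦ x^41 on (ℤ_{61})^× is x ↦ x^41, because 41·41 = 1681 = 28·60 + 1 ≡ 1 (mod 60) and x^{60} = 1 for x ≠ 0 (Fermat). So φ⁻¹(17) = 17^41 mod 61.
Repeated squaring mod 61: 17^1 ≡ 17, 17^2 ≡ 17² = 289 ≡ 45, 17^4 ≡ 45² = 2025 ≡ 12, 17^8 ≡ 12² = 144 ≡ 22, 17^16 ≡ 22² = 484 ≡ 57, 17^32 ≡ 57² = 3249 ≡ 16. Since 41 = 32 + 8 + 1, 17^41 ≡ 16·22·17: 16·22 = 352 ≡ 47, then 47·17 = 799 ≡ 6. So 17^41 ≡ 6 (mod 61).
Hence φ⁻¹(17) = 6.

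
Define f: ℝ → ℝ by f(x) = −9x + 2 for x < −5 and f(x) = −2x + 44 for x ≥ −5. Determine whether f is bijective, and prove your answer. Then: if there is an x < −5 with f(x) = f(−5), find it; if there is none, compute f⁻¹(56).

-52/9

Both pieces are strictly decreasing (slopes −9 and −2), so each is injective on its own interval.
The left piece maps (−∞, −5) onto (47, ∞); the right piece maps [−5, ∞) onto (−∞, 54].
These images overlap. In particular f(−5) = 54 (right piece), and solving −9x + 2 = 54 on the left piece gives x = −52/9 < −5.
So f(−52/9) = f(−5) with −52/9 ≠ −5, and f is not injective, hence not bijective. This x = −52/9 is the requested value below −5.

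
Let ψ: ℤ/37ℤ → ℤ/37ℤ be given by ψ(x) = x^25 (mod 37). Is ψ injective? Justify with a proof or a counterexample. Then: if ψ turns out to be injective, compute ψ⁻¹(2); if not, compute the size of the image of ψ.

15

Since 37 is prime, the nonzero elements of ℤ/37ℤ form a cyclic group of order 36.
As gcd(25, 36) = 1, raising to the 25th power is a bijection on this group: if s^25 ≡ t^25 then (st^{−1})^25 = 1, and the only element of order dividing gcd(25, 36) = 1 is 1, so s = t.
With ψ(0) = 0 this makes ψ injective on all of ℤ/37ℤ, hence bijective (finite equal-size domain and codomain). In particular ψ is injective.
Since ψ is injective, we find the preimage of 2. The inverse of x ↦ x^25 on (ℤ/37ℤ)^× is x ↦ x^13, because 25·13 = 325 = 9·36 + 1 ≡ 1 (mod 36) and x^{36} = 1 for x ≠ 0 (Fermat). So ψ⁻¹(2) = 2^13 mod 37.
Repeated squaring mod 37: 2^1 ≡ 2, 2^2 ≡ 2² = 4, 2^4 ≡ 4² = 16, 2^8 ≡ 16² = 256 ≡ 34. Since 13 = 8 + 4 + 1, 2^13 ≡ 34·16·2: 34·16 = 544 ≡ 26, then 26·2 = 52 ≡ 15. So 2^13 ≡ 15 (mod 37).
Hence ψ⁻¹(2) = 15.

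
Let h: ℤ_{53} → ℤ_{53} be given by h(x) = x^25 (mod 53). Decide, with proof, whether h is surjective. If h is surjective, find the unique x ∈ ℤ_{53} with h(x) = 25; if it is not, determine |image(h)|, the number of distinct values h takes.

17

Since 53 is prime, the nonzero elements of ℤ_{53} form a cyclic group of order 52.
As gcd(25, 52) = 1, raising to the 25th power is a bijection on this group: if a^25 ≡ b^25 then (ab^{−1})^25 = 1, and the only element of order dividing gcd(25, 52) = 1 is 1, so a = b.
With h(0) = 0 this makes h injective on all of ℤ_{53}, hence bijective (finite equal-size domain and codomain). In particular h is surjective.
Since h is surjective, we find the preimage of 25. The inverse of x ↦ x^25 on (ℤ_{53})^× is x ↦ x^25, because 25·25 = 625 = 12·52 + 1 ≡ 1 (mod 52) and x^{52} = 1 for x ≠ 0 (Fermat). So h⁻¹(25) = 25^25 mod 53.
Repeated squaring mod 53: 25^1 ≡ 25, 25^2 ≡ 25² = 625 ≡ 42, 25^4 ≡ 42² = 1764 ≡ 15, 25^8 ≡ 15² = 225 ≡ 13, 25^16 ≡ 13² = 169 ≡ 10. Since 25 = 16 + 8 + 1, 25^25 ≡ 10·13·25: 10·13 = 130 ≡ 24, then 24·25 = 600 ≡ 17. So 25^25 ≡ 17 (mod 53).
Hence h⁻¹(25) = 17.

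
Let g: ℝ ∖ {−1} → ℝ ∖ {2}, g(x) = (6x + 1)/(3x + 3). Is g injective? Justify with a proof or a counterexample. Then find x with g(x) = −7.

Suppose g(x_1) = g(x_2). Cross-multiplying: (6x_1 + 1)(3x_2 + 3) = (6x_2 + 1)(3x_1 + 3).
Expanding both sides and cancelling the symmetric terms leaves 15·(x_1 − x_2) = 0. Since 15 ≠ 0, x_1 = x_2. Hence g is injective.
Solving g(x) = −7: cross-multiplying gives 6x + 1 = −7(3x + 3), which rearranges to 27x = −22, so x = −22/27.

-22/27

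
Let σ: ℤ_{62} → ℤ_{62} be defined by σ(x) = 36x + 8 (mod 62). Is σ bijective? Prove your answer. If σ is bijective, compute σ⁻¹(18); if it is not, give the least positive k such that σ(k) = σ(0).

31

Recall: σ is injective when σ(u) = σ(v) forces u = v.
We have gcd(36, 62) = 2 > 1. Taking u = 0 and v = 31: σ(0) = 8 and σ(31) = 36·31 + 8 = 1124 ≡ 8 (mod 62).
So σ(0) = σ(31) while 0 ≠ 31, thus σ is not injective, hence not bijective.
Since σ is not bijective, we find the least positive k with σ(k) = σ(0): this means 36k ≡ 0 (mod 62), i.e. 62 ∣ 36k. Since gcd(36, 62) = 2, dividing through by 2 this holds exactly when 31 ∣ 18k, and as gcd(18, 31) = 1, exactly when 31 ∣ k.
The smallest positive such k is 31.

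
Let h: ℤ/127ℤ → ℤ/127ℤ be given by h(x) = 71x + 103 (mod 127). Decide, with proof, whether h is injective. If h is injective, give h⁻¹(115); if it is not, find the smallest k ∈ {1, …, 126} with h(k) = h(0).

27

Recall: h is injective if h(s) = h(t) implies s = t.
Suppose h(s) = h(t) in ℤ/127ℤ. Then 71s + 103 ≡ 71t + 103 (mod 127), therefore 71(s − t) ≡ 0 (mod 127).
Since gcd(71, 127) = 1, 71 is invertible modulo 127, thus s − t ≡ 0 (mod 127), i.e. s = t.
So h is injective.
We now compute 71⁻¹ mod 127 explicitly. Euclid's algorithm: 127 = 1·71 + 56, 71 = 1·56 + 15, 56 = 3·15 + 11, 15 = 1·11 + 4, 11 = 2·4 + 3, 4 = 1·3 + 1; back-substituting gives 1 = 34·71 − 19·127, so 71⁻¹ ≡ 34 (mod 127).
Since h is injective, we find h⁻¹(115): we need 71x ≡ 115 − 103 ≡ 12 (mod 127). Using 71⁻¹ = 34: x ≡ 34·12 = 408 = 3·127 + 27, so x = 27.
Check: h(27) = 71·27 + 103 = 2020 = 15·127 + 115 ≡ 115 (mod 127).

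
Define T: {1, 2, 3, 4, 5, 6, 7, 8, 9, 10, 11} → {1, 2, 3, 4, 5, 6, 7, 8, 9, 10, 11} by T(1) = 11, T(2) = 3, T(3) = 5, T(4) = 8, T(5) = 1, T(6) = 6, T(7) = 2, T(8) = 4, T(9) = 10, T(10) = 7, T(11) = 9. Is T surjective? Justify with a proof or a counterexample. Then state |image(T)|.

11

Every element of the codomain has a preimage: 1 = T(5), 2 = T(7), 3 = T(2), 4 = T(8), 5 = T(3), 6 = T(6), 7 = T(10), 8 = T(4), 9 = T(11), 10 = T(9), 11 = T(1).
So T is surjective.
The image of T is {1, 2, 3, 4, 5, 6, 7, 8, 9, 10, 11}, which has 11 elements.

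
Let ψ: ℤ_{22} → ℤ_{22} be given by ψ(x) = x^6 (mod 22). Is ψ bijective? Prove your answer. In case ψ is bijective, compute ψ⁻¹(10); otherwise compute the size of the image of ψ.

ψ(10): Repeated squaring mod 22: 10^1 ≡ 10, 10^2 ≡ 10² = 100 ≡ 12, 10^4 ≡ 12² = 144 ≡ 12. Since 6 = 4 + 2, 10^6 ≡ 12·12: 12·12 = 144 ≡ 12. So 10^6 ≡ 12 (mod 22).
ψ(12): Repeated squaring mod 22: 12^1 ≡ 12, 12^2 ≡ 12² = 144 ≡ 12, 12^4 ≡ 12² = 144 ≡ 12. Since 6 = 4 + 2, 12^6 ≡ 12·12: 12·12 = 144 ≡ 12. So 12^6 ≡ 12 (mod 22).
So ψ(10) = ψ(12) = 12 while 10 ≠ 12, hence ψ is not injective, hence not bijective.
Since ψ is not bijective, we determine |image(ψ)|. Computing x^6 mod 22 for each x (by repeated squaring, reducing mod 22 at every step), the values ψ(0), ψ(1), …, ψ(21) are: 0, 1, 20, 3, 4, 5, 16, 15, 14, 9, 12, 11, 12, 9, 14, 15, 16, 5, 4, 3, 20, 1.
The distinct values are {0, 1, 3, 4, 5, 9, 11, 12, 14, 15, 16, 20}; there are 12 of them.

12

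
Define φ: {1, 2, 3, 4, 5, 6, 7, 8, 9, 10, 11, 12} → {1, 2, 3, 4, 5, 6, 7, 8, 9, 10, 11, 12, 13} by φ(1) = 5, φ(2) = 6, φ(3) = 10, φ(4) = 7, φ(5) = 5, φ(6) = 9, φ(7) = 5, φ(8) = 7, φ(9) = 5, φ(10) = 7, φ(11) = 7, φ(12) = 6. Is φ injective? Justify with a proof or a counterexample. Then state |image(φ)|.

φ(1) = 5 = φ(5) with 1 ≠ 5, so φ is not injective.
The image of φ is {5, 6, 7, 9, 10}, which has 5 elements.

5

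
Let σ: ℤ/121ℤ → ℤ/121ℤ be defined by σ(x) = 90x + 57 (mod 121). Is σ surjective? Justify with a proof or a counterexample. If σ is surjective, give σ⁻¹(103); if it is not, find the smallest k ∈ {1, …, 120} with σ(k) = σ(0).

100

Recall that surjectivity means every element of the codomain has a preimage under σ.
Since gcd(90, 121) = 1, 90 is invertible modulo 121. Euclid's algorithm: 121 = 1·90 + 31, 90 = 2·31 + 28, 31 = 1·28 + 3, 28 = 9·3 + 1; back-substituting gives 1 = 39·90 − 29·121, so 90⁻¹ ≡ 39 (mod 121).
Then y ↦ 39(y − 57) is a two-sided inverse to σ, so every y ∈ ℤ/121ℤ has a preimage.
Thus σ is surjective.
Since σ is surjective, we find σ⁻¹(103): we need 90x ≡ 103 − 57 ≡ 46 (mod 121). Using 90⁻¹ = 39: x ≡ 39·46 = 1794 = 14·121 + 100, so x = 100.
Check: σ(100) = 90·100 + 57 = 9057 = 74·121 + 103 ≡ 103 (mod 121).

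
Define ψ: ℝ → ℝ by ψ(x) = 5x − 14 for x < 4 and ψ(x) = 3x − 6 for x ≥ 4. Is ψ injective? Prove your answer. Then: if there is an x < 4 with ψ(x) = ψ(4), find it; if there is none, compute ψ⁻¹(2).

16/5

Both pieces are strictly increasing (slopes 5 and 3), so each is injective on its own interval.
The left piece maps (−∞, 4) onto (−∞, 6); the right piece maps [4, ∞) onto [6, ∞).
These images are disjoint, so no value is attained by both pieces. Therefore ψ is injective.
Because the two images are disjoint, no x < 4 has ψ(x) = ψ(4), so we compute ψ⁻¹(2): 2 lies in (−∞, 6), so solve 5x − 14 = 2: x = (2 + 14)/5 = 16/5.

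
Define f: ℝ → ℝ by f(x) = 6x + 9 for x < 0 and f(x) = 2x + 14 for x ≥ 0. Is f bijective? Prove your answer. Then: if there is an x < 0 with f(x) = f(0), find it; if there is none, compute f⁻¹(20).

3

Both pieces are strictly increasing (slopes 6 and 2), so each is injective on its own interval.
The left piece maps (−∞, 0) onto (−∞, 9); the right piece maps [0, ∞) onto [14, ∞).
The images leave a gap (9 has no preimage), so f is not surjective, hence not bijective.
Because the two images are disjoint, no x < 0 has f(x) = f(0), so we compute f⁻¹(20): 20 lies in [14, ∞), so solve 2x + 14 = 20: x = (20 − 14)/2 = 3.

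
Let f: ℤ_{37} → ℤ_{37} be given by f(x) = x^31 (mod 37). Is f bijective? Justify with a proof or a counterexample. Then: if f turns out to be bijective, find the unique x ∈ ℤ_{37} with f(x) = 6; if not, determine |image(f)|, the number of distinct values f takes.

31

Since 37 is prime, the nonzero elements of ℤ_{37} form a cyclic group of order 36.
As gcd(31, 36) = 1, raising to the 31st power is a bijection on this group: if a^31 ≡ b^31 then (ab^{−1})^31 = 1, and the only element of order dividing gcd(31, 36) = 1 is 1, so a = b.
With f(0) = 0 this makes f injective on all of ℤ_{37}, hence bijective (finite equal-size domain and codomain). In particular f is bijective.
Since f is bijective, we find the preimage of 6. The inverse of x ↦ x^31 on (ℤ_{37})^× is x ↦ x^7, because 31·7 = 217 = 6·36 + 1 ≡ 1 (mod 36) and x^{36} = 1 for x ≠ 0 (Fermat). So f⁻¹(6) = 6^7 mod 37.
Repeated squaring mod 37: 6^1 ≡ 6, 6^2 ≡ 6² = 36, 6^4 ≡ 36² = 1296 ≡ 1. Since 7 = 4 + 2 + 1, 6^7 ≡ 1·36·6: 1·36 = 36, then 36·6 = 216 ≡ 31. So 6^7 ≡ 31 (mod 37).
Hence f⁻¹(6) = 31.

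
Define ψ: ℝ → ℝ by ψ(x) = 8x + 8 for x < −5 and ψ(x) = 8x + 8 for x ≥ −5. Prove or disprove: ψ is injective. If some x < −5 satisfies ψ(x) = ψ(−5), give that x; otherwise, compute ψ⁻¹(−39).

-47/8

Both pieces are strictly increasing (slopes 8 and 8), so each is injective on its own interval.
The left piece maps (−∞, −5) onto (−∞, −32); the right piece maps [−5, ∞) onto [−32, ∞).
These images are disjoint, so no value is attained by both pieces. Therefore ψ is injective.
Because the two images are disjoint, no x < −5 has ψ(x) = ψ(−5), so we compute ψ⁻¹(−39): −39 lies in (−∞, −32), so solve 8x + 8 = −39: x = (−39 − 8)/8 = −47/8.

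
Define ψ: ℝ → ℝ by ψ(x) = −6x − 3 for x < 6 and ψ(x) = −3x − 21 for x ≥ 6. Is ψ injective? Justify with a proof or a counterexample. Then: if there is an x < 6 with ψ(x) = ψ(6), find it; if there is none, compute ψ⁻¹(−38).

Both pieces are strictly decreasing (slopes −6 and −3), so each is injective on its own interval.
The left piece maps (−∞, 6) onto (−39, ∞); the right piece maps [6, ∞) onto (−∞, −39].
These images are disjoint, so no value is attained by both pieces. So ψ is injective.
Because the two images are disjoint, no x < 6 has ψ(x) = ψ(6), so we compute ψ⁻¹(−38): −38 lies in (−39, ∞), so solve −6x − 3 = −38: x = (−38 + 3)/(−6) = 35/6.

35/6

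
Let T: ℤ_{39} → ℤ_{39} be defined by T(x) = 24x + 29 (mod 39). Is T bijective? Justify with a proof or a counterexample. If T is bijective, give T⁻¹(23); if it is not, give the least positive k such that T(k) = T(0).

Recall that injectivity means: for all x_1, x_2 in the domain, T(x_1) = T(x_2) implies x_1 = x_2.
We have gcd(24, 39) = 3 > 1. Taking x_1 = 0 and x_2 = 13: T(0) = 29 and T(13) = 24·13 + 29 = 341 ≡ 29 (mod 39).
So T(0) = T(13) while 0 ≠ 13, therefore T is not injective, hence not bijective.
Since T is not bijective, we find the least positive k with T(k) = T(0): this means 24k ≡ 0 (mod 39), i.e. 39 ∣ 24k. Since gcd(24, 39) = 3, dividing through by 3 this holds exactly when 13 ∣ 8k, and as gcd(8, 13) = 1, exactly when 13 ∣ k.
The smallest positive such k is 13.

13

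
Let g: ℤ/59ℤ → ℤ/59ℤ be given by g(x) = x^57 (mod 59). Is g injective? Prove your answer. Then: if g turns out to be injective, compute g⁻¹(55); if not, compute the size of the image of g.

44

Since 59 is prime, the nonzero elements of ℤ/59ℤ form a cyclic group of order 58.
As gcd(57, 58) = 1, raising to the 57th power is a bijection on this group: if x_1^57 ≡ x_2^57 then (x_1x_2^{−1})^57 = 1, and the only element of order dividing gcd(57, 58) = 1 is 1, so x_1 = x_2.
With g(0) = 0 this makes g injective on all of ℤ/59ℤ, hence bijective (finite equal-size domain and codomain). In particular g is injective.
Since g is injective, we find the preimage of 55. The inverse of x ↦ x^57 on (ℤ/59ℤ)^× is x ↦ x^57, because 57·57 = 3249 = 56·58 + 1 ≡ 1 (mod 58) and x^{58} = 1 for x ≠ 0 (Fermat). So g⁻¹(55) = 55^57 mod 59.
Repeated squaring mod 59: 55^1 ≡ 55, 55^2 ≡ 55² = 3025 ≡ 16, 55^4 ≡ 16² = 256 ≡ 20, 55^8 ≡ 20² = 400 ≡ 46, 55^16 ≡ 46² = 2116 ≡ 51, 55^32 ≡ 51² = 2601 ≡ 5. Since 57 = 32 + 16 + 8 + 1, 55^57 ≡ 5·51·46·55: 5·51 = 255 ≡ 19, then 19·46 = 874 ≡ 48, then 48·55 = 2640 ≡ 44. So 55^57 ≡ 44 (mod 59).
Hence g⁻¹(55) = 44.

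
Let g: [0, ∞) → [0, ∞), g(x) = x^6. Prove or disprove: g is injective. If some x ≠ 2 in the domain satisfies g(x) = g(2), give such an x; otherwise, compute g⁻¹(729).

3

On [0, ∞), x ↦ x^6 is strictly increasing, so g(u) = g(v) forces u = v. Hence g is injective.
Since x ↦ x^6 is strictly increasing on [0, ∞), it is injective there, so no x ≠ 2 in the domain has g(x) = g(2). We therefore compute g⁻¹(729) = 729^{1/6} = 3 (indeed 3^6 = 729).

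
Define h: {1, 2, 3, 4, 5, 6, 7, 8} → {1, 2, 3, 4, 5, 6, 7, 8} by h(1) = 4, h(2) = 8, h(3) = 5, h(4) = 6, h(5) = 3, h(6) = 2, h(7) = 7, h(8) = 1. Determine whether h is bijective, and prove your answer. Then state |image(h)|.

8

The values 4, 8, 5, 6, 3, 2, 7, 1 are a permutation of {1, 2, 3, 4, 5, 6, 7, 8}: each element appears exactly once.
So h is injective and surjective, hence bijective.
The image of h is {1, 2, 3, 4, 5, 6, 7, 8}, which has 8 elements.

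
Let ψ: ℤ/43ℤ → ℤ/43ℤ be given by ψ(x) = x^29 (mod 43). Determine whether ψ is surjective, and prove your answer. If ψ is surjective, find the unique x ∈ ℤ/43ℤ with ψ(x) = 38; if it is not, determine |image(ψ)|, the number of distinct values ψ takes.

13

Since 43 is prime, the nonzero elements of ℤ/43ℤ form a cyclic group of order 42.
As gcd(29, 42) = 1, raising to the 29th power is a bijection on this group: if u^29 ≡ v^29 then (uv^{−1})^29 = 1, and the only element of order dividing gcd(29, 42) = 1 is 1, so u = v.
With ψ(0) = 0 this makes ψ injective on all of ℤ/43ℤ, hence bijective (finite equal-size domain and codomain). In particular ψ is surjective.
Since ψ is surjective, we find the preimage of 38. The inverse of x ↦ x^29 on (ℤ/43ℤ)^× is x ↦ x^29, because 29·29 = 841 = 20·42 + 1 ≡ 1 (mod 42) and x^{42} = 1 for x ≠ 0 (Fermat). So ψ⁻¹(38) = 38^29 mod 43.
Repeated squaring mod 43: 38^1 ≡ 38, 38^2 ≡ 38² = 1444 ≡ 25, 38^4 ≡ 25² = 625 ≡ 23, 38^8 ≡ 23² = 529 ≡ 13, 38^16 ≡ 13² = 169 ≡ 40. Since 29 = 16 + 8 + 4 + 1, 38^29 ≡ 40·13·23·38: 40·13 = 520 ≡ 4, then 4·23 = 92 ≡ 6, then 6·38 = 228 ≡ 13. So 38^29 ≡ 13 (mod 43).
Hence ψ⁻¹(38) = 13.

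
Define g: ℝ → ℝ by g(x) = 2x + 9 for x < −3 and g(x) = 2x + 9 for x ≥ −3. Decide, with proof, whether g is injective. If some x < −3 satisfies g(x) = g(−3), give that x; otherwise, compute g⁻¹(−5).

Both pieces are strictly increasing (slopes 2 and 2), so each is injective on its own interval.
The left piece maps (−∞, −3) onto (−∞, 3); the right piece maps [−3, ∞) onto [3, ∞).
These images are disjoint, so no value is attained by both pieces. Thus g is injective.
Because the two images are disjoint, no x < −3 has g(x) = g(−3), so we compute g⁻¹(−5): −5 lies in (−∞, 3), so solve 2x + 9 = −5: x = (−5 − 9)/2 = −7.

-7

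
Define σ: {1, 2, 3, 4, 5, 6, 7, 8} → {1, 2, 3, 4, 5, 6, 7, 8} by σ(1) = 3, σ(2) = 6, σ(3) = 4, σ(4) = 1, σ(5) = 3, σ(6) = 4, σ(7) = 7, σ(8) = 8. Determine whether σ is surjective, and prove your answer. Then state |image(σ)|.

No element maps to 2, so σ is not surjective.
The image of σ is {1, 3, 4, 6, 7, 8}, which has 6 elements.

6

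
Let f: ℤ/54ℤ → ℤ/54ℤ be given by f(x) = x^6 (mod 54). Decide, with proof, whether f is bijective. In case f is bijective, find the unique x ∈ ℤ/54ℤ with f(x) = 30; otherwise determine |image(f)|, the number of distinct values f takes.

8

f(0) = 0^6 = 0.
f(6): Repeated squaring mod 54: 6^1 ≡ 6, 6^2 ≡ 6² = 36, 6^4 ≡ 36² = 1296 ≡ 0. Since 6 = 4 + 2, 6^6 ≡ 0·36: 0·36 = 0. So 6^6 ≡ 0 (mod 54).
So f(0) = f(6) = 0 while 0 ≠ 6, so f is not injective, hence not bijective.
Since f is not bijective, we determine |image(f)|. Computing x^6 mod 54 for each x (by repeated squaring, reducing mod 54 at every step), the values f(0), f(1), …, f(53) are: 0, 1, 10, 27, 46, 19, 0, 37, 28, 27, 28, 37, 0, 19, 46, 27, 10, 1, 0, 1, 10, 27, 46, 19, 0, 37, 28, 27, 28, 37, 0, 19, 46, 27, 10, 1, 0, 1, 10, 27, 46, 19, 0, 37, 28, 27, 28, 37, 0, 19, 46, 27, 10, 1.
The distinct values are {0, 1, 10, 19, 27, 28, 37, 46}; there are 8 of them.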